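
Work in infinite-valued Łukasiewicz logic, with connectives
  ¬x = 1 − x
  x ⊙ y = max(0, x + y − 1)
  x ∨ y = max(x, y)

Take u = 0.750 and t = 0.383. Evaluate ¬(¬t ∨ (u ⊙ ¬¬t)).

¬t = 1 − 0.383 = 0.617
¬¬t = 1 − 0.617 = 0.383
u ⊙ ¬¬t = max(0, 0.750 + 0.383 − 1) = max(0, 0.133) = 0.133
¬t ∨ (u ⊙ ¬¬t) = max(0.617, 0.133) = 0.617
¬(¬t ∨ (u ⊙ ¬¬t)) = 1 − 0.617 = 0.383

0.383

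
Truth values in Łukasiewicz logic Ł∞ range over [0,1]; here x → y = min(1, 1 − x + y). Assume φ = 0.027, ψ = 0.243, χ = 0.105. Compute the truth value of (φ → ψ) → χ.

0.105

φ → ψ = min(1, 1 − 0.027 + 0.243) = min(1, 1.216) = 1.000
(φ → ψ) → χ = min(1, 1 − 1.000 + 0.105) = min(1, 0.105) = 0.105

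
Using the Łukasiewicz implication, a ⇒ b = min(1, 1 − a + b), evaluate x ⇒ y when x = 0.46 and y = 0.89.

1.00

x ⇒ y = min(1, 1 − 0.46 + 0.89) = min(1, 1.43) = 1.00
For comparison, the Gödel implication (1 if a ≤ b else b) would give 1.00.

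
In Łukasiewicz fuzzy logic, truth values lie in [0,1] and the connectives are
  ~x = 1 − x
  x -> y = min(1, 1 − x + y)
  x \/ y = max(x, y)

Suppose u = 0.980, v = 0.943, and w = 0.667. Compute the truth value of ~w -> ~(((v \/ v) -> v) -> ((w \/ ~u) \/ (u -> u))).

0.667

~w = 1 − 0.667 = 0.333
v \/ v = max(0.943, 0.943) = 0.943
(v \/ v) -> v = min(1, 1 − 0.943 + 0.943) = min(1, 1.000) = 1.000
~u = 1 − 0.980 = 0.020
w \/ ~u = max(0.667, 0.020) = 0.667
u -> u = min(1, 1 − 0.980 + 0.980) = min(1, 1.000) = 1.000
(w \/ ~u) \/ (u -> u) = max(0.667, 1.000) = 1.000
((v \/ v) -> v) -> ((w \/ ~u) \/ (u -> u)) = min(1, 1 − 1.000 + 1.000) = min(1, 1.000) = 1.000
~(((v \/ v) -> v) -> ((w \/ ~u) \/ (u -> u))) = 1 − 1.000 = 0.000
~w -> ~(((v \/ v) -> v) -> ((w \/ ~u) \/ (u -> u))) = min(1, 1 − 0.333 + 0.000) = min(1, 0.667) = 0.667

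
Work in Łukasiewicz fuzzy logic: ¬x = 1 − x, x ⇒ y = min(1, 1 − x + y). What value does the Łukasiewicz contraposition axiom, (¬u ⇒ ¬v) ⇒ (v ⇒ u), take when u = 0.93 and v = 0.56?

1.00

¬u = 1 − 0.93 = 0.07
¬v = 1 − 0.56 = 0.44
¬u ⇒ ¬v = min(1, 1 − 0.07 + 0.44) = min(1, 1.37) = 1.00
v ⇒ u = min(1, 1 − 0.56 + 0.93) = min(1, 1.37) = 1.00
(¬u ⇒ ¬v) ⇒ (v ⇒ u) = min(1, 1 − 1.00 + 1.00) = min(1, 1.00) = 1.00
(As expected: an axiom of Ł∞, always 1.)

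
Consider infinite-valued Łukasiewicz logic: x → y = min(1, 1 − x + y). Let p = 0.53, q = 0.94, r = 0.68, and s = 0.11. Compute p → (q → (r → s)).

r → s = min(1, 1 − 0.68 + 0.11) = min(1, 0.43) = 0.43
q → (r → s) = min(1, 1 − 0.94 + 0.43) = min(1, 0.49) = 0.49
p → (q → (r → s)) = min(1, 1 − 0.53 + 0.49) = min(1, 0.96) = 0.96

0.96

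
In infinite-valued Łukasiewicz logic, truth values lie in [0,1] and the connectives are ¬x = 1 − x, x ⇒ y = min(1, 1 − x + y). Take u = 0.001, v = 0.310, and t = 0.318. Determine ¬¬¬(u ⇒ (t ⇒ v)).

t ⇒ v = min(1, 1 − 0.318 + 0.310) = min(1, 0.992) = 0.992
u ⇒ (t ⇒ v) = min(1, 1 − 0.001 + 0.992) = min(1, 1.991) = 1.000
¬(u ⇒ (t ⇒ v)) = 1 − 1.000 = 0.000
¬¬(u ⇒ (t ⇒ v)) = 1 − 0.000 = 1.000
¬¬¬(u ⇒ (t ⇒ v)) = 1 − 1.000 = 0.000

0.000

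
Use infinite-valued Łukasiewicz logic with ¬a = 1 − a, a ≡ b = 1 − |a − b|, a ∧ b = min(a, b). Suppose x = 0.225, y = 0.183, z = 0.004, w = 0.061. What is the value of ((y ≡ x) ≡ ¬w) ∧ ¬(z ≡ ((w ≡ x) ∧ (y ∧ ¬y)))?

0.179

y ≡ x = 1 − |0.183 − 0.225| = 1 − 0.042 = 0.958
¬w = 1 − 0.061 = 0.939
(y ≡ x) ≡ ¬w = 1 − |0.958 − 0.939| = 1 − 0.019 = 0.981
w ≡ x = 1 − |0.061 − 0.225| = 1 − 0.164 = 0.836
¬y = 1 − 0.183 = 0.817
y ∧ ¬y = min(0.183, 0.817) = 0.183
(w ≡ x) ∧ (y ∧ ¬y) = min(0.836, 0.183) = 0.183
z ≡ ((w ≡ x) ∧ (y ∧ ¬y)) = 1 − |0.004 − 0.183| = 1 − 0.179 = 0.821
¬(z ≡ ((w ≡ x) ∧ (y ∧ ¬y))) = 1 − 0.821 = 0.179
((y ≡ x) ≡ ¬w) ∧ ¬(z ≡ ((w ≡ x) ∧ (y ∧ ¬y))) = min(0.981, 0.179) = 0.179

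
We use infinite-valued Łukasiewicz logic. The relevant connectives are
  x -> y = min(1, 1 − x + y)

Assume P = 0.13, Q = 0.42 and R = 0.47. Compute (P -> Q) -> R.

P -> Q = min(1, 1 − 0.13 + 0.42) = min(1, 1.29) = 1.00
(P -> Q) -> R = min(1, 1 − 1.00 + 0.47) = min(1, 0.47) = 0.47

0.47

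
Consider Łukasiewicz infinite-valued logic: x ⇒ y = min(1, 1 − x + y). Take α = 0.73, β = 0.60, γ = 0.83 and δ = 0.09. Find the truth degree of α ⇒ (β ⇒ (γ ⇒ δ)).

γ ⇒ δ = min(1, 1 − 0.83 + 0.09) = min(1, 0.26) = 0.26
β ⇒ (γ ⇒ δ) = min(1, 1 − 0.60 + 0.26) = min(1, 0.66) = 0.66
α ⇒ (β ⇒ (γ ⇒ δ)) = min(1, 1 − 0.73 + 0.66) = min(1, 0.93) = 0.93

0.93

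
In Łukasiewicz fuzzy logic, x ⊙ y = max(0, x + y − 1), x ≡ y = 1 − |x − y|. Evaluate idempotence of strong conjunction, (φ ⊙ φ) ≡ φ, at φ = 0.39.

φ ⊙ φ = max(0, 0.39 + 0.39 − 1) = max(0, -0.22) = 0.00
(φ ⊙ φ) ≡ φ = 1 − |0.00 − 0.39| = 1 − 0.39 = 0.61
(The value 0.61 < 1 shows this instance is not satisfied; fails in Ł∞ since a ⊗ a = max(0, 2a−1) ≠ a in general.)

0.61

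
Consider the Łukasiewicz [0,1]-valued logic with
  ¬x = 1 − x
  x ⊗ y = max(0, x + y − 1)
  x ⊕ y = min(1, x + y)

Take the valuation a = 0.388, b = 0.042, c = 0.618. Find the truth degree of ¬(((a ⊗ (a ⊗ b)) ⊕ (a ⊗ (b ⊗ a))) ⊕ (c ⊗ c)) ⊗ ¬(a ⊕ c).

a ⊗ b = max(0, 0.388 + 0.042 − 1) = max(0, -0.570) = 0.000
a ⊗ (a ⊗ b) = max(0, 0.388 + 0.000 − 1) = max(0, -0.612) = 0.000
b ⊗ a = max(0, 0.042 + 0.388 − 1) = max(0, -0.570) = 0.000
a ⊗ (b ⊗ a) = max(0, 0.388 + 0.000 − 1) = max(0, -0.612) = 0.000
(a ⊗ (a ⊗ b)) ⊕ (a ⊗ (b ⊗ a)) = min(1, 0.000 + 0.000) = min(1, 0.000) = 0.000
c ⊗ c = max(0, 0.618 + 0.618 − 1) = max(0, 0.236) = 0.236
((a ⊗ (a ⊗ b)) ⊕ (a ⊗ (b ⊗ a))) ⊕ (c ⊗ c) = min(1, 0.000 + 0.236) = min(1, 0.236) = 0.236
¬(((a ⊗ (a ⊗ b)) ⊕ (a ⊗ (b ⊗ a))) ⊕ (c ⊗ c)) = 1 − 0.236 = 0.764
a ⊕ c = min(1, 0.388 + 0.618) = min(1, 1.006) = 1.000
¬(a ⊕ c) = 1 − 1.000 = 0.000
¬(((a ⊗ (a ⊗ b)) ⊕ (a ⊗ (b ⊗ a))) ⊕ (c ⊗ c)) ⊗ ¬(a ⊕ c) = max(0, 0.764 + 0.000 − 1) = max(0, -0.236) = 0.000

0.000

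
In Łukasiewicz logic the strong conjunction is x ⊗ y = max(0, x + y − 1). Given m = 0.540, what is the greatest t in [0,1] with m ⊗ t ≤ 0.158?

0.618

The residuum of the Łukasiewicz t-norm gives the supremum: min(1, 1 − 0.540 + 0.158).
1 − 0.540 + 0.158 = 0.618, so t = min(1, 0.618) = 0.618.
Check: 0.540 ⊗ 0.618 = max(0, 0.158) = 0.158 ≤ 0.158.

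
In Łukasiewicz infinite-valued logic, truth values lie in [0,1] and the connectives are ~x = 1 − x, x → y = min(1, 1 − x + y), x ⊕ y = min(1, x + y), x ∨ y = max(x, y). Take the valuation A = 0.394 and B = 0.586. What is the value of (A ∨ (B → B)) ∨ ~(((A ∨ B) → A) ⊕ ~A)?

B → B = min(1, 1 − 0.586 + 0.586) = min(1, 1.000) = 1.000
A ∨ (B → B) = max(0.394, 1.000) = 1.000
A ∨ B = max(0.394, 0.586) = 0.586
(A ∨ B) → A = min(1, 1 − 0.586 + 0.394) = min(1, 0.808) = 0.808
~A = 1 − 0.394 = 0.606
((A ∨ B) → A) ⊕ ~A = min(1, 0.808 + 0.606) = min(1, 1.414) = 1.000
~(((A ∨ B) → A) ⊕ ~A) = 1 − 1.000 = 0.000
(A ∨ (B → B)) ∨ ~(((A ∨ B) → A) ⊕ ~A) = max(1.000, 0.000) = 1.000

1.000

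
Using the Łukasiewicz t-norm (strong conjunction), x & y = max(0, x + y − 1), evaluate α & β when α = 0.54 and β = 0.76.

0.30

α & β = max(0, 0.54 + 0.76 − 1) = max(0, 0.30) = 0.30
For comparison, the Gödel (minimum) t-norm min(x, y) would give 0.54.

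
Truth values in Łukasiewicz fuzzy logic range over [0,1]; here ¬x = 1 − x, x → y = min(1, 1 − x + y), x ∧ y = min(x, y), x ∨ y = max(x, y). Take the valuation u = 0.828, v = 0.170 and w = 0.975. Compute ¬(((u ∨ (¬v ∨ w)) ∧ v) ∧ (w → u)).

¬v = 1 − 0.170 = 0.830
¬v ∨ w = max(0.830, 0.975) = 0.975
u ∨ (¬v ∨ w) = max(0.828, 0.975) = 0.975
(u ∨ (¬v ∨ w)) ∧ v = min(0.975, 0.170) = 0.170
w → u = min(1, 1 − 0.975 + 0.828) = min(1, 0.853) = 0.853
((u ∨ (¬v ∨ w)) ∧ v) ∧ (w → u) = min(0.170, 0.853) = 0.170
¬(((u ∨ (¬v ∨ w)) ∧ v) ∧ (w → u)) = 1 − 0.170 = 0.830

0.830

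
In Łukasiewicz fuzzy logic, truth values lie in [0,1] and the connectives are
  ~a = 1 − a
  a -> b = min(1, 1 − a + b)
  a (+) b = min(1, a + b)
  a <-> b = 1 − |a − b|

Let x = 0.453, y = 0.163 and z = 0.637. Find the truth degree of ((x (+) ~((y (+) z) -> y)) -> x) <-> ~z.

y (+) z = min(1, 0.163 + 0.637) = min(1, 0.800) = 0.800
(y (+) z) -> y = min(1, 1 − 0.800 + 0.163) = min(1, 0.363) = 0.363
~((y (+) z) -> y) = 1 − 0.363 = 0.637
x (+) ~((y (+) z) -> y) = min(1, 0.453 + 0.637) = min(1, 1.090) = 1.000
(x (+) ~((y (+) z) -> y)) -> x = min(1, 1 − 1.000 + 0.453) = min(1, 0.453) = 0.453
~z = 1 − 0.637 = 0.363
((x (+) ~((y (+) z) -> y)) -> x) <-> ~z = 1 − |0.453 − 0.363| = 1 − 0.090 = 0.910

0.910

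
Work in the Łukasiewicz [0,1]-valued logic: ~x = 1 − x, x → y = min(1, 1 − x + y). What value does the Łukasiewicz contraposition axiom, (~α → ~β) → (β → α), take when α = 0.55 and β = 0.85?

~α = 1 − 0.55 = 0.45
~β = 1 − 0.85 = 0.15
~α → ~β = min(1, 1 − 0.45 + 0.15) = min(1, 0.70) = 0.70
β → α = min(1, 1 − 0.85 + 0.55) = min(1, 0.70) = 0.70
(~α → ~β) → (β → α) = min(1, 1 − 0.70 + 0.70) = min(1, 1.00) = 1.00
(As expected: an axiom of Ł∞, always 1.)

1.00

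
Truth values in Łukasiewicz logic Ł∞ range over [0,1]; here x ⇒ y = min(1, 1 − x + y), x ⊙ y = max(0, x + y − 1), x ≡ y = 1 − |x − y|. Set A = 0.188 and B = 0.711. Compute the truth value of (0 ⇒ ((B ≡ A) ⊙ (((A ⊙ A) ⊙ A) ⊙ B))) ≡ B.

0.711

B ≡ A = 1 − |0.711 − 0.188| = 1 − 0.523 = 0.477
A ⊙ A = max(0, 0.188 + 0.188 − 1) = max(0, -0.624) = 0.000
(A ⊙ A) ⊙ A = max(0, 0.000 + 0.188 − 1) = max(0, -0.812) = 0.000
((A ⊙ A) ⊙ A) ⊙ B = max(0, 0.000 + 0.711 − 1) = max(0, -0.289) = 0.000
(B ≡ A) ⊙ (((A ⊙ A) ⊙ A) ⊙ B) = max(0, 0.477 + 0.000 − 1) = max(0, -0.523) = 0.000
0 ⇒ ((B ≡ A) ⊙ (((A ⊙ A) ⊙ A) ⊙ B)) = min(1, 1 − 0.000 + 0.000) = min(1, 1.000) = 1.000
(0 ⇒ ((B ≡ A) ⊙ (((A ⊙ A) ⊙ A) ⊙ B))) ≡ B = 1 − |1.000 − 0.711| = 1 − 0.289 = 0.711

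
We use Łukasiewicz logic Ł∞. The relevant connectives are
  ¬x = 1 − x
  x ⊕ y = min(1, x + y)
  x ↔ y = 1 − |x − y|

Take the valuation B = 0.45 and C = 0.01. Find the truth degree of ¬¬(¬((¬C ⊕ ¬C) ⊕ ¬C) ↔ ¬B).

0.45

¬C = 1 − 0.01 = 0.99
¬C ⊕ ¬C = min(1, 0.99 + 0.99) = min(1, 1.98) = 1.00
(¬C ⊕ ¬C) ⊕ ¬C = min(1, 1.00 + 0.99) = min(1, 1.99) = 1.00
¬((¬C ⊕ ¬C) ⊕ ¬C) = 1 − 1.00 = 0.00
¬B = 1 − 0.45 = 0.55
¬((¬C ⊕ ¬C) ⊕ ¬C) ↔ ¬B = 1 − |0.00 − 0.55| = 1 − 0.55 = 0.45
¬(¬((¬C ⊕ ¬C) ⊕ ¬C) ↔ ¬B) = 1 − 0.45 = 0.55
¬¬(¬((¬C ⊕ ¬C) ⊕ ¬C) ↔ ¬B) = 1 − 0.55 = 0.45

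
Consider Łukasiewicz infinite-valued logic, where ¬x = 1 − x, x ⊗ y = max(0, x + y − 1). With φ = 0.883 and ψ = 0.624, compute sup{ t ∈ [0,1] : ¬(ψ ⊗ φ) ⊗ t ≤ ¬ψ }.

0.883

ψ ⊗ φ = max(0, 0.624 + 0.883 − 1) = max(0, 0.507) = 0.507
¬(ψ ⊗ φ) = 1 − 0.507 = 0.493
So the left factor is ¬(ψ ⊗ φ) = 0.493.
¬ψ = 1 − 0.624 = 0.376
So the right-hand bound is ¬ψ = 0.376.
The residuum of the Łukasiewicz t-norm gives the supremum: min(1, 1 − 0.493 + 0.376).
1 − 0.493 + 0.376 = 0.883, so t = min(1, 0.883) = 0.883.
Check: 0.493 ⊗ 0.883 = max(0, 0.376) = 0.376 ≤ 0.376.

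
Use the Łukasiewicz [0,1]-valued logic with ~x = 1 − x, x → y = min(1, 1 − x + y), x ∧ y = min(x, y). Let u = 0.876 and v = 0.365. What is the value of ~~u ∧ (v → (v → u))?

~u = 1 − 0.876 = 0.124
~~u = 1 − 0.124 = 0.876
v → u = min(1, 1 − 0.365 + 0.876) = min(1, 1.511) = 1.000
v → (v → u) = min(1, 1 − 0.365 + 1.000) = min(1, 1.635) = 1.000
~~u ∧ (v → (v → u)) = min(0.876, 1.000) = 0.876

0.876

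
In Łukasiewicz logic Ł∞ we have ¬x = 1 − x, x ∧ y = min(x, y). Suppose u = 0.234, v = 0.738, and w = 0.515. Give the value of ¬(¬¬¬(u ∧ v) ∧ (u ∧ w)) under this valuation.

0.766

u ∧ v = min(0.234, 0.738) = 0.234
¬(u ∧ v) = 1 − 0.234 = 0.766
¬¬(u ∧ v) = 1 − 0.766 = 0.234
¬¬¬(u ∧ v) = 1 − 0.234 = 0.766
u ∧ w = min(0.234, 0.515) = 0.234
¬¬¬(u ∧ v) ∧ (u ∧ w) = min(0.766, 0.234) = 0.234
¬(¬¬¬(u ∧ v) ∧ (u ∧ w)) = 1 − 0.234 = 0.766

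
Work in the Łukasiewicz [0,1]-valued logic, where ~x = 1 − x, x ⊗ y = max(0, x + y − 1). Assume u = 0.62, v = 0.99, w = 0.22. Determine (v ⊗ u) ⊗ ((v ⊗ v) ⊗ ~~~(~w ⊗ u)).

0.19

v ⊗ u = max(0, 0.99 + 0.62 − 1) = max(0, 0.61) = 0.61
v ⊗ v = max(0, 0.99 + 0.99 − 1) = max(0, 0.98) = 0.98
~w = 1 − 0.22 = 0.78
~w ⊗ u = max(0, 0.78 + 0.62 − 1) = max(0, 0.40) = 0.40
~(~w ⊗ u) = 1 − 0.40 = 0.60
~~(~w ⊗ u) = 1 − 0.60 = 0.40
~~~(~w ⊗ u) = 1 − 0.40 = 0.60
(v ⊗ v) ⊗ ~~~(~w ⊗ u) = max(0, 0.98 + 0.60 − 1) = max(0, 0.58) = 0.58
(v ⊗ u) ⊗ ((v ⊗ v) ⊗ ~~~(~w ⊗ u)) = max(0, 0.61 + 0.58 − 1) = max(0, 0.19) = 0.19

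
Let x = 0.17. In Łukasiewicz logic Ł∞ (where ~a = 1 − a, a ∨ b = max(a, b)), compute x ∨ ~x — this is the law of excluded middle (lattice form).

~x = 1 − 0.17 = 0.83
x ∨ ~x = max(0.17, 0.83) = 0.83
(The value 0.83 < 1 shows this instance is not satisfied; not a Ł∞-tautology — its value is max(a, 1−a).)

0.83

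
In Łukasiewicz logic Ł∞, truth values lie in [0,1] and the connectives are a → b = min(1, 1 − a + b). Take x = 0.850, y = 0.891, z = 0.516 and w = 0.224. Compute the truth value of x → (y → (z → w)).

z → w = min(1, 1 − 0.516 + 0.224) = min(1, 0.708) = 0.708
y → (z → w) = min(1, 1 − 0.891 + 0.708) = min(1, 0.817) = 0.817
x → (y → (z → w)) = min(1, 1 − 0.850 + 0.817) = min(1, 0.967) = 0.967

0.967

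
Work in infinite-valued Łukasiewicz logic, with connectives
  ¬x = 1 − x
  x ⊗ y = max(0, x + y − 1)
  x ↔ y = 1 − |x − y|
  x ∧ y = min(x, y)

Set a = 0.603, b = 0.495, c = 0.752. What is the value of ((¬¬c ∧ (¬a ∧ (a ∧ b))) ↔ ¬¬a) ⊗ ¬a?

0.191

¬c = 1 − 0.752 = 0.248
¬¬c = 1 − 0.248 = 0.752
¬a = 1 − 0.603 = 0.397
a ∧ b = min(0.603, 0.495) = 0.495
¬a ∧ (a ∧ b) = min(0.397, 0.495) = 0.397
¬¬c ∧ (¬a ∧ (a ∧ b)) = min(0.752, 0.397) = 0.397
¬¬a = 1 − 0.397 = 0.603
(¬¬c ∧ (¬a ∧ (a ∧ b))) ↔ ¬¬a = 1 − |0.397 − 0.603| = 1 − 0.206 = 0.794
((¬¬c ∧ (¬a ∧ (a ∧ b))) ↔ ¬¬a) ⊗ ¬a = max(0, 0.794 + 0.397 − 1) = max(0, 0.191) = 0.191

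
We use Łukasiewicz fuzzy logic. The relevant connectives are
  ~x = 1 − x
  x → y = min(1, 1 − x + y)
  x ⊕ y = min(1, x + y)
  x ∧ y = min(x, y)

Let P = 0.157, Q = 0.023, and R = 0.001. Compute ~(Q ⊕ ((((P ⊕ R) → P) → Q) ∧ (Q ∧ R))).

0.976

P ⊕ R = min(1, 0.157 + 0.001) = min(1, 0.158) = 0.158
(P ⊕ R) → P = min(1, 1 − 0.158 + 0.157) = min(1, 0.999) = 0.999
((P ⊕ R) → P) → Q = min(1, 1 − 0.999 + 0.023) = min(1, 0.024) = 0.024
Q ∧ R = min(0.023, 0.001) = 0.001
(((P ⊕ R) → P) → Q) ∧ (Q ∧ R) = min(0.024, 0.001) = 0.001
Q ⊕ ((((P ⊕ R) → P) → Q) ∧ (Q ∧ R)) = min(1, 0.023 + 0.001) = min(1, 0.024) = 0.024
~(Q ⊕ ((((P ⊕ R) → P) → Q) ∧ (Q ∧ R))) = 1 − 0.024 = 0.976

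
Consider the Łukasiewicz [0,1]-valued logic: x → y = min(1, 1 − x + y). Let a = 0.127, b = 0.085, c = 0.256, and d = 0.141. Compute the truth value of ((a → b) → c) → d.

a → b = min(1, 1 − 0.127 + 0.085) = min(1, 0.958) = 0.958
(a → b) → c = min(1, 1 − 0.958 + 0.256) = min(1, 0.298) = 0.298
((a → b) → c) → d = min(1, 1 − 0.298 + 0.141) = min(1, 0.843) = 0.843

0.843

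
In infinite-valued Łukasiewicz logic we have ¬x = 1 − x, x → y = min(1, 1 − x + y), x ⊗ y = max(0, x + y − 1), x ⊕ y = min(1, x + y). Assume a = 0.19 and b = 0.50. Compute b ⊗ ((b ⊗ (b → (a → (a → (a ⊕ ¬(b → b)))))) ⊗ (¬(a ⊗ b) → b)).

b → b = min(1, 1 − 0.50 + 0.50) = min(1, 1.00) = 1.00
¬(b → b) = 1 − 1.00 = 0.00
a ⊕ ¬(b → b) = min(1, 0.19 + 0.00) = min(1, 0.19) = 0.19
a → (a ⊕ ¬(b → b)) = min(1, 1 − 0.19 + 0.19) = min(1, 1.00) = 1.00
a → (a → (a ⊕ ¬(b → b))) = min(1, 1 − 0.19 + 1.00) = min(1, 1.81) = 1.00
b → (a → (a → (a ⊕ ¬(b → b)))) = min(1, 1 − 0.50 + 1.00) = min(1, 1.50) = 1.00
b ⊗ (b → (a → (a → (a ⊕ ¬(b → b))))) = max(0, 0.50 + 1.00 − 1) = max(0, 0.50) = 0.50
a ⊗ b = max(0, 0.19 + 0.50 − 1) = max(0, -0.31) = 0.00
¬(a ⊗ b) = 1 − 0.00 = 1.00
¬(a ⊗ b) → b = min(1, 1 − 1.00 + 0.50) = min(1, 0.50) = 0.50
(b ⊗ (b → (a → (a → (a ⊕ ¬(b → b)))))) ⊗ (¬(a ⊗ b) → b) = max(0, 0.50 + 0.50 − 1) = max(0, 0.00) = 0.00
b ⊗ ((b ⊗ (b → (a → (a → (a ⊕ ¬(b → b)))))) ⊗ (¬(a ⊗ b) → b)) = max(0, 0.50 + 0.00 − 1) = max(0, -0.50) = 0.00

0.00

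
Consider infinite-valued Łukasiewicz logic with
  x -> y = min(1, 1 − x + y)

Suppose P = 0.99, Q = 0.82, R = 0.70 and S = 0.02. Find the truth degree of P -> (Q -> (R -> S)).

0.51

R -> S = min(1, 1 − 0.70 + 0.02) = min(1, 0.32) = 0.32
Q -> (R -> S) = min(1, 1 − 0.82 + 0.32) = min(1, 0.50) = 0.50
P -> (Q -> (R -> S)) = min(1, 1 − 0.99 + 0.50) = min(1, 0.51) = 0.51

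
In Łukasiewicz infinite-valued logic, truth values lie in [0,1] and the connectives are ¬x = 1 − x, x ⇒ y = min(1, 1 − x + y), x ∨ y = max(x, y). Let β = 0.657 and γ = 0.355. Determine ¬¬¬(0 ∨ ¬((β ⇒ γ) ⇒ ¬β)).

0.645

β ⇒ γ = min(1, 1 − 0.657 + 0.355) = min(1, 0.698) = 0.698
¬β = 1 − 0.657 = 0.343
(β ⇒ γ) ⇒ ¬β = min(1, 1 − 0.698 + 0.343) = min(1, 0.645) = 0.645
¬((β ⇒ γ) ⇒ ¬β) = 1 − 0.645 = 0.355
0 ∨ ¬((β ⇒ γ) ⇒ ¬β) = max(0.000, 0.355) = 0.355
¬(0 ∨ ¬((β ⇒ γ) ⇒ ¬β)) = 1 − 0.355 = 0.645
¬¬(0 ∨ ¬((β ⇒ γ) ⇒ ¬β)) = 1 − 0.645 = 0.355
¬¬¬(0 ∨ ¬((β ⇒ γ) ⇒ ¬β)) = 1 − 0.355 = 0.645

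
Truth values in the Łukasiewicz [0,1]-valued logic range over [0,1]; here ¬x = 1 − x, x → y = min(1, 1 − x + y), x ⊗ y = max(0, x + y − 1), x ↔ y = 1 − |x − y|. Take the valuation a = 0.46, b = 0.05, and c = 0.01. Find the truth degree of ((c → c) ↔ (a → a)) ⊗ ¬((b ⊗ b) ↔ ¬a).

0.54

c → c = min(1, 1 − 0.01 + 0.01) = min(1, 1.00) = 1.00
a → a = min(1, 1 − 0.46 + 0.46) = min(1, 1.00) = 1.00
(c → c) ↔ (a → a) = 1 − |1.00 − 1.00| = 1 − 0.00 = 1.00
b ⊗ b = max(0, 0.05 + 0.05 − 1) = max(0, -0.90) = 0.00
¬a = 1 − 0.46 = 0.54
(b ⊗ b) ↔ ¬a = 1 − |0.00 − 0.54| = 1 − 0.54 = 0.46
¬((b ⊗ b) ↔ ¬a) = 1 − 0.46 = 0.54
((c → c) ↔ (a → a)) ⊗ ¬((b ⊗ b) ↔ ¬a) = max(0, 1.00 + 0.54 − 1) = max(0, 0.54) = 0.54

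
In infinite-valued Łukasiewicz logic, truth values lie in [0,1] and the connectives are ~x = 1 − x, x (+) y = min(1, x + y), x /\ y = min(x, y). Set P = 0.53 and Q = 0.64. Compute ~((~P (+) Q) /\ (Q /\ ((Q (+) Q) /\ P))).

~P = 1 − 0.53 = 0.47
~P (+) Q = min(1, 0.47 + 0.64) = min(1, 1.11) = 1.00
Q (+) Q = min(1, 0.64 + 0.64) = min(1, 1.28) = 1.00
(Q (+) Q) /\ P = min(1.00, 0.53) = 0.53
Q /\ ((Q (+) Q) /\ P) = min(0.64, 0.53) = 0.53
(~P (+) Q) /\ (Q /\ ((Q (+) Q) /\ P)) = min(1.00, 0.53) = 0.53
~((~P (+) Q) /\ (Q /\ ((Q (+) Q) /\ P))) = 1 − 0.53 = 0.47

0.47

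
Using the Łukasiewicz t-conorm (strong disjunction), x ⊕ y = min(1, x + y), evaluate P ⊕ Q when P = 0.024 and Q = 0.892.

0.916

P ⊕ Q = min(1, 0.024 + 0.892) = min(1, 0.916) = 0.916
For comparison, the Gödel t-conorm max(x, y) would give 0.892.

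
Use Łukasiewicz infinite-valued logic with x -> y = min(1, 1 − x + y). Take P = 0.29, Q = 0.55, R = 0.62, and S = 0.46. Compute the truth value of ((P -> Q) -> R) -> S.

P -> Q = min(1, 1 − 0.29 + 0.55) = min(1, 1.26) = 1.00
(P -> Q) -> R = min(1, 1 − 1.00 + 0.62) = min(1, 0.62) = 0.62
((P -> Q) -> R) -> S = min(1, 1 − 0.62 + 0.46) = min(1, 0.84) = 0.84

0.84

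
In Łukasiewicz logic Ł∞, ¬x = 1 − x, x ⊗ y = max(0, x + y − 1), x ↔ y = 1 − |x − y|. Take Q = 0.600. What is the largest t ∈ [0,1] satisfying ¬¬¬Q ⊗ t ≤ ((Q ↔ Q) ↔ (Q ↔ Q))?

¬Q = 1 − 0.600 = 0.400
¬¬Q = 1 − 0.400 = 0.600
¬¬¬Q = 1 − 0.600 = 0.400
So the left factor is ¬¬¬Q = 0.400.
Q ↔ Q = 1 − |0.600 − 0.600| = 1 − 0.000 = 1.000
(Q ↔ Q) ↔ (Q ↔ Q) = 1 − |1.000 − 1.000| = 1 − 0.000 = 1.000
So the right-hand bound is (Q ↔ Q) ↔ (Q ↔ Q) = 1.000.
The residuum of the Łukasiewicz t-norm gives the supremum: min(1, 1 − 0.400 + 1.000).
1 − 0.400 + 1.000 = 1.600, so t = min(1, 1.600) = 1.000.
Check: 0.400 ⊗ 1.000 = max(0, 0.400) = 0.400 ≤ 1.000.

1.000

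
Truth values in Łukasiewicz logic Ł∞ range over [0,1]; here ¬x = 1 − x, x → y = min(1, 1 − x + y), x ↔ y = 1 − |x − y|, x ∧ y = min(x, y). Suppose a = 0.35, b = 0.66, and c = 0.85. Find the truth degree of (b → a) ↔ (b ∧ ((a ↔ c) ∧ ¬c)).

b → a = min(1, 1 − 0.66 + 0.35) = min(1, 0.69) = 0.69
a ↔ c = 1 − |0.35 − 0.85| = 1 − 0.50 = 0.50
¬c = 1 − 0.85 = 0.15
(a ↔ c) ∧ ¬c = min(0.50, 0.15) = 0.15
b ∧ ((a ↔ c) ∧ ¬c) = min(0.66, 0.15) = 0.15
(b → a) ↔ (b ∧ ((a ↔ c) ∧ ¬c)) = 1 − |0.69 − 0.15| = 1 − 0.54 = 0.46

0.46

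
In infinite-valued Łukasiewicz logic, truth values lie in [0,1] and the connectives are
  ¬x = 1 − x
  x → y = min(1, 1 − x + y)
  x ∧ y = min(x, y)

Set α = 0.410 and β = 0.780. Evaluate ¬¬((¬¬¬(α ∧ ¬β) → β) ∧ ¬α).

¬β = 1 − 0.780 = 0.220
α ∧ ¬β = min(0.410, 0.220) = 0.220
¬(α ∧ ¬β) = 1 − 0.220 = 0.780
¬¬(α ∧ ¬β) = 1 − 0.780 = 0.220
¬¬¬(α ∧ ¬β) = 1 − 0.220 = 0.780
¬¬¬(α ∧ ¬β) → β = min(1, 1 − 0.780 + 0.780) = min(1, 1.000) = 1.000
¬α = 1 − 0.410 = 0.590
(¬¬¬(α ∧ ¬β) → β) ∧ ¬α = min(1.000, 0.590) = 0.590
¬((¬¬¬(α ∧ ¬β) → β) ∧ ¬α) = 1 − 0.590 = 0.410
¬¬((¬¬¬(α ∧ ¬β) → β) ∧ ¬α) = 1 − 0.410 = 0.590

0.590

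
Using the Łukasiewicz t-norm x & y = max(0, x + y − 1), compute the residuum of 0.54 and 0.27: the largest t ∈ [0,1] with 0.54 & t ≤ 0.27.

0.73

The residuum of the Łukasiewicz t-norm gives the supremum: min(1, 1 − 0.54 + 0.27).
1 − 0.54 + 0.27 = 0.73, so t = min(1, 0.73) = 0.73.
Check: 0.54 & 0.73 = max(0, 0.27) = 0.27 ≤ 0.27.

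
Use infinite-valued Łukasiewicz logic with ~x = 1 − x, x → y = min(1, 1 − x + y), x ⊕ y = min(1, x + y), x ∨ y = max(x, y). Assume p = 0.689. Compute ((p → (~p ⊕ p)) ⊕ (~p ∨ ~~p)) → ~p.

~p = 1 − 0.689 = 0.311
~p ⊕ p = min(1, 0.311 + 0.689) = min(1, 1.000) = 1.000
p → (~p ⊕ p) = min(1, 1 − 0.689 + 1.000) = min(1, 1.311) = 1.000
~~p = 1 − 0.311 = 0.689
~p ∨ ~~p = max(0.311, 0.689) = 0.689
(p → (~p ⊕ p)) ⊕ (~p ∨ ~~p) = min(1, 1.000 + 0.689) = min(1, 1.689) = 1.000
((p → (~p ⊕ p)) ⊕ (~p ∨ ~~p)) → ~p = min(1, 1 − 1.000 + 0.311) = min(1, 0.311) = 0.311

0.311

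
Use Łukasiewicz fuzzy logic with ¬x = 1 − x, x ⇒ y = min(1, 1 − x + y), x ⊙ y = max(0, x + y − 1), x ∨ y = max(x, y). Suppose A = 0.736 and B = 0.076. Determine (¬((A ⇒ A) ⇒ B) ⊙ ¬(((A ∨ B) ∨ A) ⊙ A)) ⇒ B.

0.624

A ⇒ A = min(1, 1 − 0.736 + 0.736) = min(1, 1.000) = 1.000
(A ⇒ A) ⇒ B = min(1, 1 − 1.000 + 0.076) = min(1, 0.076) = 0.076
¬((A ⇒ A) ⇒ B) = 1 − 0.076 = 0.924
A ∨ B = max(0.736, 0.076) = 0.736
(A ∨ B) ∨ A = max(0.736, 0.736) = 0.736
((A ∨ B) ∨ A) ⊙ A = max(0, 0.736 + 0.736 − 1) = max(0, 0.472) = 0.472
¬(((A ∨ B) ∨ A) ⊙ A) = 1 − 0.472 = 0.528
¬((A ⇒ A) ⇒ B) ⊙ ¬(((A ∨ B) ∨ A) ⊙ A) = max(0, 0.924 + 0.528 − 1) = max(0, 0.452) = 0.452
(¬((A ⇒ A) ⇒ B) ⊙ ¬(((A ∨ B) ∨ A) ⊙ A)) ⇒ B = min(1, 1 − 0.452 + 0.076) = min(1, 0.624) = 0.624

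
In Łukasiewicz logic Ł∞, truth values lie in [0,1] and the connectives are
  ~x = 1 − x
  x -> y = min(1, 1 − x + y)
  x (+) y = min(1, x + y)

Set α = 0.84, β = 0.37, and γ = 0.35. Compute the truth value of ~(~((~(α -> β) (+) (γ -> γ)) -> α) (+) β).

0.47

α -> β = min(1, 1 − 0.84 + 0.37) = min(1, 0.53) = 0.53
~(α -> β) = 1 − 0.53 = 0.47
γ -> γ = min(1, 1 − 0.35 + 0.35) = min(1, 1.00) = 1.00
~(α -> β) (+) (γ -> γ) = min(1, 0.47 + 1.00) = min(1, 1.47) = 1.00
(~(α -> β) (+) (γ -> γ)) -> α = min(1, 1 − 1.00 + 0.84) = min(1, 0.84) = 0.84
~((~(α -> β) (+) (γ -> γ)) -> α) = 1 − 0.84 = 0.16
~((~(α -> β) (+) (γ -> γ)) -> α) (+) β = min(1, 0.16 + 0.37) = min(1, 0.53) = 0.53
~(~((~(α -> β) (+) (γ -> γ)) -> α) (+) β) = 1 − 0.53 = 0.47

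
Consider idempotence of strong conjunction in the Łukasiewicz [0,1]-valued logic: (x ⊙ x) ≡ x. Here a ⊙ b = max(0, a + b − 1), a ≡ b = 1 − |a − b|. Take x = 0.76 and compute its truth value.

x ⊙ x = max(0, 0.76 + 0.76 − 1) = max(0, 0.52) = 0.52
(x ⊙ x) ≡ x = 1 − |0.52 − 0.76| = 1 − 0.24 = 0.76
(The value 0.76 < 1 shows this instance is not satisfied; fails in Ł∞ since a ⊗ a = max(0, 2a−1) ≠ a in general.)

0.76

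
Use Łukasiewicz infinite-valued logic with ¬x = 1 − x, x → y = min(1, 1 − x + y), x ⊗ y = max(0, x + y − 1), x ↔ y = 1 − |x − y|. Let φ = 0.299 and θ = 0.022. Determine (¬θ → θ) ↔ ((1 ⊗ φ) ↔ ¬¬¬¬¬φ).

0.446

¬θ = 1 − 0.022 = 0.978
¬θ → θ = min(1, 1 − 0.978 + 0.022) = min(1, 0.044) = 0.044
1 ⊗ φ = max(0, 1.000 + 0.299 − 1) = max(0, 0.299) = 0.299
¬φ = 1 − 0.299 = 0.701
¬¬φ = 1 − 0.701 = 0.299
¬¬¬φ = 1 − 0.299 = 0.701
¬¬¬¬φ = 1 − 0.701 = 0.299
¬¬¬¬¬φ = 1 − 0.299 = 0.701
(1 ⊗ φ) ↔ ¬¬¬¬¬φ = 1 − |0.299 − 0.701| = 1 − 0.402 = 0.598
(¬θ → θ) ↔ ((1 ⊗ φ) ↔ ¬¬¬¬¬φ) = 1 − |0.044 − 0.598| = 1 − 0.554 = 0.446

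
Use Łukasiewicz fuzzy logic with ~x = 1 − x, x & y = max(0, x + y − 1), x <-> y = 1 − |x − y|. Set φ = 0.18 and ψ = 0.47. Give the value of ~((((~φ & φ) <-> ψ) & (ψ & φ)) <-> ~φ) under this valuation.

~φ = 1 − 0.18 = 0.82
~φ & φ = max(0, 0.82 + 0.18 − 1) = max(0, 0.00) = 0.00
(~φ & φ) <-> ψ = 1 − |0.00 − 0.47| = 1 − 0.47 = 0.53
ψ & φ = max(0, 0.47 + 0.18 − 1) = max(0, -0.35) = 0.00
((~φ & φ) <-> ψ) & (ψ & φ) = max(0, 0.53 + 0.00 − 1) = max(0, -0.47) = 0.00
(((~φ & φ) <-> ψ) & (ψ & φ)) <-> ~φ = 1 − |0.00 − 0.82| = 1 − 0.82 = 0.18
~((((~φ & φ) <-> ψ) & (ψ & φ)) <-> ~φ) = 1 − 0.18 = 0.82

0.82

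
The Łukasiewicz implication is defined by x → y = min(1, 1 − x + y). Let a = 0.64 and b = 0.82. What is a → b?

a → b = min(1, 1 − 0.64 + 0.82) = min(1, 1.18) = 1.00
For comparison, the Gödel implication (1 if x ≤ y else y) would give 1.00.

1.00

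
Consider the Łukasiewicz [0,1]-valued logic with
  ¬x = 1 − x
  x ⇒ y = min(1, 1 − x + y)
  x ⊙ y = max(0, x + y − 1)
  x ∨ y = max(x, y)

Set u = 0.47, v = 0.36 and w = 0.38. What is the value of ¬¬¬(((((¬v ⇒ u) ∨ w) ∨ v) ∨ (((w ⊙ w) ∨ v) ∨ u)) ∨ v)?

0.17

¬v = 1 − 0.36 = 0.64
¬v ⇒ u = min(1, 1 − 0.64 + 0.47) = min(1, 0.83) = 0.83
(¬v ⇒ u) ∨ w = max(0.83, 0.38) = 0.83
((¬v ⇒ u) ∨ w) ∨ v = max(0.83, 0.36) = 0.83
w ⊙ w = max(0, 0.38 + 0.38 − 1) = max(0, -0.24) = 0.00
(w ⊙ w) ∨ v = max(0.00, 0.36) = 0.36
((w ⊙ w) ∨ v) ∨ u = max(0.36, 0.47) = 0.47
(((¬v ⇒ u) ∨ w) ∨ v) ∨ (((w ⊙ w) ∨ v) ∨ u) = max(0.83, 0.47) = 0.83
((((¬v ⇒ u) ∨ w) ∨ v) ∨ (((w ⊙ w) ∨ v) ∨ u)) ∨ v = max(0.83, 0.36) = 0.83
¬(((((¬v ⇒ u) ∨ w) ∨ v) ∨ (((w ⊙ w) ∨ v) ∨ u)) ∨ v) = 1 − 0.83 = 0.17
¬¬(((((¬v ⇒ u) ∨ w) ∨ v) ∨ (((w ⊙ w) ∨ v) ∨ u)) ∨ v) = 1 − 0.17 = 0.83
¬¬¬(((((¬v ⇒ u) ∨ w) ∨ v) ∨ (((w ⊙ w) ∨ v) ∨ u)) ∨ v) = 1 − 0.83 = 0.17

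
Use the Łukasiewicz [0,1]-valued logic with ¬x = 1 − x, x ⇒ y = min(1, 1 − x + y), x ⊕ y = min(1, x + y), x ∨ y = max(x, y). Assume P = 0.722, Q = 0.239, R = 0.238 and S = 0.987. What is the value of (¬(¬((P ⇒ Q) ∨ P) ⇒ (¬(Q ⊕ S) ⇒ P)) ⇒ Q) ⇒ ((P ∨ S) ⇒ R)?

P ⇒ Q = min(1, 1 − 0.722 + 0.239) = min(1, 0.517) = 0.517
(P ⇒ Q) ∨ P = max(0.517, 0.722) = 0.722
¬((P ⇒ Q) ∨ P) = 1 − 0.722 = 0.278
Q ⊕ S = min(1, 0.239 + 0.987) = min(1, 1.226) = 1.000
¬(Q ⊕ S) = 1 − 1.000 = 0.000
¬(Q ⊕ S) ⇒ P = min(1, 1 − 0.000 + 0.722) = min(1, 1.722) = 1.000
¬((P ⇒ Q) ∨ P) ⇒ (¬(Q ⊕ S) ⇒ P) = min(1, 1 − 0.278 + 1.000) = min(1, 1.722) = 1.000
¬(¬((P ⇒ Q) ∨ P) ⇒ (¬(Q ⊕ S) ⇒ P)) = 1 − 1.000 = 0.000
¬(¬((P ⇒ Q) ∨ P) ⇒ (¬(Q ⊕ S) ⇒ P)) ⇒ Q = min(1, 1 − 0.000 + 0.239) = min(1, 1.239) = 1.000
P ∨ S = max(0.722, 0.987) = 0.987
(P ∨ S) ⇒ R = min(1, 1 − 0.987 + 0.238) = min(1, 0.251) = 0.251
(¬(¬((P ⇒ Q) ∨ P) ⇒ (¬(Q ⊕ S) ⇒ P)) ⇒ Q) ⇒ ((P ∨ S) ⇒ R) = min(1, 1 − 1.000 + 0.251) = min(1, 0.251) = 0.251

0.251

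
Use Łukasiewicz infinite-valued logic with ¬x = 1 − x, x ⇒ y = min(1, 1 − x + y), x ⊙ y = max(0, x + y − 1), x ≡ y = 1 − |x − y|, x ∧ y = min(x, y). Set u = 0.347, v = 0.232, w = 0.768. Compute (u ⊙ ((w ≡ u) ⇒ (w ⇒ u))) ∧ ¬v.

w ≡ u = 1 − |0.768 − 0.347| = 1 − 0.421 = 0.579
w ⇒ u = min(1, 1 − 0.768 + 0.347) = min(1, 0.579) = 0.579
(w ≡ u) ⇒ (w ⇒ u) = min(1, 1 − 0.579 + 0.579) = min(1, 1.000) = 1.000
u ⊙ ((w ≡ u) ⇒ (w ⇒ u)) = max(0, 0.347 + 1.000 − 1) = max(0, 0.347) = 0.347
¬v = 1 − 0.232 = 0.768
(u ⊙ ((w ≡ u) ⇒ (w ⇒ u))) ∧ ¬v = min(0.347, 0.768) = 0.347

0.347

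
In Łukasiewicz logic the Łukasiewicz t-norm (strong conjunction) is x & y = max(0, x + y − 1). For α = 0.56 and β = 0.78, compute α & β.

α & β = max(0, 0.56 + 0.78 − 1) = max(0, 0.34) = 0.34
For comparison, the Gödel (minimum) t-norm min(x, y) would give 0.56.

0.34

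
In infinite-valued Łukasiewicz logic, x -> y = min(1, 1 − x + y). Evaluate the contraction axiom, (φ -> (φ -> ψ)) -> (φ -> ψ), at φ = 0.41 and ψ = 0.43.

1.00

φ -> ψ = min(1, 1 − 0.41 + 0.43) = min(1, 1.02) = 1.00
φ -> (φ -> ψ) = min(1, 1 − 0.41 + 1.00) = min(1, 1.59) = 1.00
(φ -> (φ -> ψ)) -> (φ -> ψ) = min(1, 1 − 1.00 + 1.00) = min(1, 1.00) = 1.00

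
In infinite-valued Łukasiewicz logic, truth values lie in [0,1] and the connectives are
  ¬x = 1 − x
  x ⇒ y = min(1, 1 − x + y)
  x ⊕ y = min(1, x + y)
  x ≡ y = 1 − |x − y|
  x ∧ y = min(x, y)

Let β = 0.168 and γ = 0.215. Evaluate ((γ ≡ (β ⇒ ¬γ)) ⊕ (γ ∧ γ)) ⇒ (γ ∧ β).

0.738

¬γ = 1 − 0.215 = 0.785
β ⇒ ¬γ = min(1, 1 − 0.168 + 0.785) = min(1, 1.617) = 1.000
γ ≡ (β ⇒ ¬γ) = 1 − |0.215 − 1.000| = 1 − 0.785 = 0.215
γ ∧ γ = min(0.215, 0.215) = 0.215
(γ ≡ (β ⇒ ¬γ)) ⊕ (γ ∧ γ) = min(1, 0.215 + 0.215) = min(1, 0.430) = 0.430
γ ∧ β = min(0.215, 0.168) = 0.168
((γ ≡ (β ⇒ ¬γ)) ⊕ (γ ∧ γ)) ⇒ (γ ∧ β) = min(1, 1 − 0.430 + 0.168) = min(1, 0.738) = 0.738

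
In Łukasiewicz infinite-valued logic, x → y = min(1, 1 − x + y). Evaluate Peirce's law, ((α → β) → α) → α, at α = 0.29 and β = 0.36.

1.00

α → β = min(1, 1 − 0.29 + 0.36) = min(1, 1.07) = 1.00
(α → β) → α = min(1, 1 − 1.00 + 0.29) = min(1, 0.29) = 0.29
((α → β) → α) → α = min(1, 1 − 0.29 + 0.29) = min(1, 1.00) = 1.00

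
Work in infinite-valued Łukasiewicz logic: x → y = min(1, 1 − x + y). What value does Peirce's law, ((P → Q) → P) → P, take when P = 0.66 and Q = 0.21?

0.66

P → Q = min(1, 1 − 0.66 + 0.21) = min(1, 0.55) = 0.55
(P → Q) → P = min(1, 1 − 0.55 + 0.66) = min(1, 1.11) = 1.00
((P → Q) → P) → P = min(1, 1 − 1.00 + 0.66) = min(1, 0.66) = 0.66
(The value 0.66 < 1 shows this instance is not satisfied; not a Ł∞-tautology in general.)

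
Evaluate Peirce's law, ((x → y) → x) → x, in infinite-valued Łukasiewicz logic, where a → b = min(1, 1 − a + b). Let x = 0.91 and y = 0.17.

0.91

x → y = min(1, 1 − 0.91 + 0.17) = min(1, 0.26) = 0.26
(x → y) → x = min(1, 1 − 0.26 + 0.91) = min(1, 1.65) = 1.00
((x → y) → x) → x = min(1, 1 − 1.00 + 0.91) = min(1, 0.91) = 0.91
(The value 0.91 < 1 shows this instance is not satisfied; not a Ł∞-tautology in general.)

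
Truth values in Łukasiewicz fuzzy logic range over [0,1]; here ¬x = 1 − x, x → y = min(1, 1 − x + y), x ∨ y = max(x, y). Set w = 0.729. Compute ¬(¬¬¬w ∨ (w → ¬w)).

¬w = 1 − 0.729 = 0.271
¬¬w = 1 − 0.271 = 0.729
¬¬¬w = 1 − 0.729 = 0.271
w → ¬w = min(1, 1 − 0.729 + 0.271) = min(1, 0.542) = 0.542
¬¬¬w ∨ (w → ¬w) = max(0.271, 0.542) = 0.542
¬(¬¬¬w ∨ (w → ¬w)) = 1 − 0.542 = 0.458

0.458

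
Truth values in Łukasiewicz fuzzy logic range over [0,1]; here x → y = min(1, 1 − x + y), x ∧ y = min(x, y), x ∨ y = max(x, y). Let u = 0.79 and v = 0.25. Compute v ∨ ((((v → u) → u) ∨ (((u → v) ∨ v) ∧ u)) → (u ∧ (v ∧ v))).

0.46

v → u = min(1, 1 − 0.25 + 0.79) = min(1, 1.54) = 1.00
(v → u) → u = min(1, 1 − 1.00 + 0.79) = min(1, 0.79) = 0.79
u → v = min(1, 1 − 0.79 + 0.25) = min(1, 0.46) = 0.46
(u → v) ∨ v = max(0.46, 0.25) = 0.46
((u → v) ∨ v) ∧ u = min(0.46, 0.79) = 0.46
((v → u) → u) ∨ (((u → v) ∨ v) ∧ u) = max(0.79, 0.46) = 0.79
v ∧ v = min(0.25, 0.25) = 0.25
u ∧ (v ∧ v) = min(0.79, 0.25) = 0.25
(((v → u) → u) ∨ (((u → v) ∨ v) ∧ u)) → (u ∧ (v ∧ v)) = min(1, 1 − 0.79 + 0.25) = min(1, 0.46) = 0.46
v ∨ ((((v → u) → u) ∨ (((u → v) ∨ v) ∧ u)) → (u ∧ (v ∧ v))) = max(0.25, 0.46) = 0.46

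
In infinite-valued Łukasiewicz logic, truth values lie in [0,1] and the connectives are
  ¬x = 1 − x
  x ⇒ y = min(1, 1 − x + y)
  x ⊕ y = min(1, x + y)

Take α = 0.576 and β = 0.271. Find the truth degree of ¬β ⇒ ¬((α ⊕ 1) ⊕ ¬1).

0.271

¬β = 1 − 0.271 = 0.729
α ⊕ 1 = min(1, 0.576 + 1.000) = min(1, 1.576) = 1.000
¬1 = 1 − 1.000 = 0.000
(α ⊕ 1) ⊕ ¬1 = min(1, 1.000 + 0.000) = min(1, 1.000) = 1.000
¬((α ⊕ 1) ⊕ ¬1) = 1 − 1.000 = 0.000
¬β ⇒ ¬((α ⊕ 1) ⊕ ¬1) = min(1, 1 − 0.729 + 0.000) = min(1, 0.271) = 0.271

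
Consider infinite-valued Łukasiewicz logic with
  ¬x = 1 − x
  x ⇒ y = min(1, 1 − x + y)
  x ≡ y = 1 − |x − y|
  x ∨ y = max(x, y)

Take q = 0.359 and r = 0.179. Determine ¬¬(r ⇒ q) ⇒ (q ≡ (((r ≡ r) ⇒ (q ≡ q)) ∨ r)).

0.359

r ⇒ q = min(1, 1 − 0.179 + 0.359) = min(1, 1.180) = 1.000
¬(r ⇒ q) = 1 − 1.000 = 0.000
¬¬(r ⇒ q) = 1 − 0.000 = 1.000
r ≡ r = 1 − |0.179 − 0.179| = 1 − 0.000 = 1.000
q ≡ q = 1 − |0.359 − 0.359| = 1 − 0.000 = 1.000
(r ≡ r) ⇒ (q ≡ q) = min(1, 1 − 1.000 + 1.000) = min(1, 1.000) = 1.000
((r ≡ r) ⇒ (q ≡ q)) ∨ r = max(1.000, 0.179) = 1.000
q ≡ (((r ≡ r) ⇒ (q ≡ q)) ∨ r) = 1 − |0.359 − 1.000| = 1 − 0.641 = 0.359
¬¬(r ⇒ q) ⇒ (q ≡ (((r ≡ r) ⇒ (q ≡ q)) ∨ r)) = min(1, 1 − 1.000 + 0.359) = min(1, 0.359) = 0.359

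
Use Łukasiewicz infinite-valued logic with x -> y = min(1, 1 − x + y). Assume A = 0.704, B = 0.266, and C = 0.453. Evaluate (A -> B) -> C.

A -> B = min(1, 1 − 0.704 + 0.266) = min(1, 0.562) = 0.562
(A -> B) -> C = min(1, 1 − 0.562 + 0.453) = min(1, 0.891) = 0.891

0.891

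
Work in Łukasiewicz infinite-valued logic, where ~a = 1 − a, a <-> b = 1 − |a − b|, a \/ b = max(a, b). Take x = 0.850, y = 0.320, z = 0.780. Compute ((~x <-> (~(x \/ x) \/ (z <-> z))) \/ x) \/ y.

0.850

~x = 1 − 0.850 = 0.150
x \/ x = max(0.850, 0.850) = 0.850
~(x \/ x) = 1 − 0.850 = 0.150
z <-> z = 1 − |0.780 − 0.780| = 1 − 0.000 = 1.000
~(x \/ x) \/ (z <-> z) = max(0.150, 1.000) = 1.000
~x <-> (~(x \/ x) \/ (z <-> z)) = 1 − |0.150 − 1.000| = 1 − 0.850 = 0.150
(~x <-> (~(x \/ x) \/ (z <-> z))) \/ x = max(0.150, 0.850) = 0.850
((~x <-> (~(x \/ x) \/ (z <-> z))) \/ x) \/ y = max(0.850, 0.320) = 0.850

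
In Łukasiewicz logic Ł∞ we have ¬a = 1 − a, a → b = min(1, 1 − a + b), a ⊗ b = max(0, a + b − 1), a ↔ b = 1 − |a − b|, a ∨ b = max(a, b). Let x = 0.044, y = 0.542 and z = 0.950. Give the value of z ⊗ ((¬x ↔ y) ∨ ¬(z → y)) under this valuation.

0.536

¬x = 1 − 0.044 = 0.956
¬x ↔ y = 1 − |0.956 − 0.542| = 1 − 0.414 = 0.586
z → y = min(1, 1 − 0.950 + 0.542) = min(1, 0.592) = 0.592
¬(z → y) = 1 − 0.592 = 0.408
(¬x ↔ y) ∨ ¬(z → y) = max(0.586, 0.408) = 0.586
z ⊗ ((¬x ↔ y) ∨ ¬(z → y)) = max(0, 0.950 + 0.586 − 1) = max(0, 0.536) = 0.536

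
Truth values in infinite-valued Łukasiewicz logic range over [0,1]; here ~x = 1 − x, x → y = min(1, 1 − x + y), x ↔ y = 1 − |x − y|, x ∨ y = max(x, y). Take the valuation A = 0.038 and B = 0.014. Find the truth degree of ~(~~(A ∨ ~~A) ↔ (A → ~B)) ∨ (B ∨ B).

~A = 1 − 0.038 = 0.962
~~A = 1 − 0.962 = 0.038
A ∨ ~~A = max(0.038, 0.038) = 0.038
~(A ∨ ~~A) = 1 − 0.038 = 0.962
~~(A ∨ ~~A) = 1 − 0.962 = 0.038
~B = 1 − 0.014 = 0.986
A → ~B = min(1, 1 − 0.038 + 0.986) = min(1, 1.948) = 1.000
~~(A ∨ ~~A) ↔ (A → ~B) = 1 − |0.038 − 1.000| = 1 − 0.962 = 0.038
~(~~(A ∨ ~~A) ↔ (A → ~B)) = 1 − 0.038 = 0.962
B ∨ B = max(0.014, 0.014) = 0.014
~(~~(A ∨ ~~A) ↔ (A → ~B)) ∨ (B ∨ B) = max(0.962, 0.014) = 0.962

0.962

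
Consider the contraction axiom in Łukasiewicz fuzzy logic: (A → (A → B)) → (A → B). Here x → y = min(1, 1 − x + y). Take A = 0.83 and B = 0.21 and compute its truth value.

A → B = min(1, 1 − 0.83 + 0.21) = min(1, 0.38) = 0.38
A → (A → B) = min(1, 1 − 0.83 + 0.38) = min(1, 0.55) = 0.55
(A → (A → B)) → (A → B) = min(1, 1 − 0.55 + 0.38) = min(1, 0.83) = 0.83
(The value 0.83 < 1 shows this instance is not satisfied; fails in Ł∞ (the t-norm is not idempotent).)

0.83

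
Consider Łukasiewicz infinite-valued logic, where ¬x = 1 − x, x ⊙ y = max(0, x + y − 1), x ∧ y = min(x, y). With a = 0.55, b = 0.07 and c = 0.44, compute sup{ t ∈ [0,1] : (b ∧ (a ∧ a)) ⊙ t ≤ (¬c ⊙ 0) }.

a ∧ a = min(0.55, 0.55) = 0.55
b ∧ (a ∧ a) = min(0.07, 0.55) = 0.07
So the left factor is b ∧ (a ∧ a) = 0.07.
¬c = 1 − 0.44 = 0.56
¬c ⊙ 0 = max(0, 0.56 + 0.00 − 1) = max(0, -0.44) = 0.00
So the right-hand bound is ¬c ⊙ 0 = 0.00.
The residuum of the Łukasiewicz t-norm gives the supremum: min(1, 1 − 0.07 + 0.00).
1 − 0.07 + 0.00 = 0.93, so t = min(1, 0.93) = 0.93.
Check: 0.07 ⊙ 0.93 = max(0, 0.00) = 0.00 ≤ 0.00.

0.93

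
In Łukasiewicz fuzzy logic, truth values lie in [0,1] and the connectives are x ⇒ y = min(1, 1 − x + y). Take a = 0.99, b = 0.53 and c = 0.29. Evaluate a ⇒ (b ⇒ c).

0.77

b ⇒ c = min(1, 1 − 0.53 + 0.29) = min(1, 0.76) = 0.76
a ⇒ (b ⇒ c) = min(1, 1 − 0.99 + 0.76) = min(1, 0.77) = 0.77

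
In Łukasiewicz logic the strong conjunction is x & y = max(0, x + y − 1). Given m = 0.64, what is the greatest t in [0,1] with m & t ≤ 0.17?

0.53

The residuum of the Łukasiewicz t-norm gives the supremum: min(1, 1 − 0.64 + 0.17).
1 − 0.64 + 0.17 = 0.53, so t = min(1, 0.53) = 0.53.
Check: 0.64 & 0.53 = max(0, 0.17) = 0.17 ≤ 0.17.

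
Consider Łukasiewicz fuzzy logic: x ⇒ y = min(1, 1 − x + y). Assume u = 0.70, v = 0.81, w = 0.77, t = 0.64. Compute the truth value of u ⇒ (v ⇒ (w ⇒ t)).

w ⇒ t = min(1, 1 − 0.77 + 0.64) = min(1, 0.87) = 0.87
v ⇒ (w ⇒ t) = min(1, 1 − 0.81 + 0.87) = min(1, 1.06) = 1.00
u ⇒ (v ⇒ (w ⇒ t)) = min(1, 1 − 0.70 + 1.00) = min(1, 1.30) = 1.00

1.00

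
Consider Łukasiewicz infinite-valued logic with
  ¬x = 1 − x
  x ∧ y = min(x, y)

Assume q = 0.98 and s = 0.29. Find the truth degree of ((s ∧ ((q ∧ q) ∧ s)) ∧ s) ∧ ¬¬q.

0.29

q ∧ q = min(0.98, 0.98) = 0.98
(q ∧ q) ∧ s = min(0.98, 0.29) = 0.29
s ∧ ((q ∧ q) ∧ s) = min(0.29, 0.29) = 0.29
(s ∧ ((q ∧ q) ∧ s)) ∧ s = min(0.29, 0.29) = 0.29
¬q = 1 − 0.98 = 0.02
¬¬q = 1 − 0.02 = 0.98
((s ∧ ((q ∧ q) ∧ s)) ∧ s) ∧ ¬¬q = min(0.29, 0.98) = 0.29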